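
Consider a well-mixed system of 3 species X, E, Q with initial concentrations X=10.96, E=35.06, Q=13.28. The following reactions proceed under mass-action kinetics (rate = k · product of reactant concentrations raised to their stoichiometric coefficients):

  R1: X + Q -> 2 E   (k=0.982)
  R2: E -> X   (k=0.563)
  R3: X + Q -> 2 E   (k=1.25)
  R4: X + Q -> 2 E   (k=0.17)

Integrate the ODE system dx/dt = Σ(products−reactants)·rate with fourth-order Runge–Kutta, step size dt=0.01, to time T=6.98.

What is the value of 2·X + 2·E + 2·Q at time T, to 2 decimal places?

Check how each reaction changes W = 2·X + 2·E + 2·Q (weight of products minus weight of reactants):
R1: X + Q -> 2 E: (2·2) − (2·1 + 2·1) = 4 − 4 = 0
R2: E -> X: (2·1) − (2·1) = 2 − 2 = 0
R3: X + Q -> 2 E: (2·2) − (2·1 + 2·1) = 4 − 4 = 0
R4: X + Q -> 2 E: (2·2) − (2·1 + 2·1) = 4 − 4 = 0
Every reaction leaves W unchanged, so W is conserved and no simulation is needed: W(T) = W(0) = 2·10.96 + 2·35.06 + 2·13.28 = 118.60

Value at T = 118.60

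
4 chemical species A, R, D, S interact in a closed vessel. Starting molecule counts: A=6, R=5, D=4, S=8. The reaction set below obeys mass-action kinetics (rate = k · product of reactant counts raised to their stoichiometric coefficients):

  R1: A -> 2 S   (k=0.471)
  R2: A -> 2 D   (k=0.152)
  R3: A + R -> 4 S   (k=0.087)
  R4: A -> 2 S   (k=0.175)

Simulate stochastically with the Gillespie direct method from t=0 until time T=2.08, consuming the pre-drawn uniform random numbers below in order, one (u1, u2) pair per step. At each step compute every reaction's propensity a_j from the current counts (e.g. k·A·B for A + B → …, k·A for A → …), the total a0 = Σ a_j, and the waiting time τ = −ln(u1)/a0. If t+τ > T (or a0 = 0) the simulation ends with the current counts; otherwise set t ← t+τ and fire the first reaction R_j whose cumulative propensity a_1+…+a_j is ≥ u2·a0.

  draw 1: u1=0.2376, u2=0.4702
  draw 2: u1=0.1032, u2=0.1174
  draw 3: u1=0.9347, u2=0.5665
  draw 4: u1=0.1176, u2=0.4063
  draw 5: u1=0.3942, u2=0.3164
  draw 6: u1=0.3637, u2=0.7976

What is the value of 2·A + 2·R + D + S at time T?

Check how each reaction changes W = 2·A + 2·R + D + S (weight of products minus weight of reactants):
R1: A -> 2 S: (1·2) − (2·1) = 2 − 2 = 0
R2: A -> 2 D: (1·2) − (2·1) = 2 − 2 = 0
R3: A + R -> 4 S: (1·4) − (2·1 + 2·1) = 4 − 4 = 0
R4: A -> 2 S: (1·2) − (2·1) = 2 − 2 = 0
Every reaction leaves W unchanged, so W is conserved and no simulation is needed: W(T) = W(0) = 2·6 + 2·5 + 4 + 8 = 34

Value at T = 34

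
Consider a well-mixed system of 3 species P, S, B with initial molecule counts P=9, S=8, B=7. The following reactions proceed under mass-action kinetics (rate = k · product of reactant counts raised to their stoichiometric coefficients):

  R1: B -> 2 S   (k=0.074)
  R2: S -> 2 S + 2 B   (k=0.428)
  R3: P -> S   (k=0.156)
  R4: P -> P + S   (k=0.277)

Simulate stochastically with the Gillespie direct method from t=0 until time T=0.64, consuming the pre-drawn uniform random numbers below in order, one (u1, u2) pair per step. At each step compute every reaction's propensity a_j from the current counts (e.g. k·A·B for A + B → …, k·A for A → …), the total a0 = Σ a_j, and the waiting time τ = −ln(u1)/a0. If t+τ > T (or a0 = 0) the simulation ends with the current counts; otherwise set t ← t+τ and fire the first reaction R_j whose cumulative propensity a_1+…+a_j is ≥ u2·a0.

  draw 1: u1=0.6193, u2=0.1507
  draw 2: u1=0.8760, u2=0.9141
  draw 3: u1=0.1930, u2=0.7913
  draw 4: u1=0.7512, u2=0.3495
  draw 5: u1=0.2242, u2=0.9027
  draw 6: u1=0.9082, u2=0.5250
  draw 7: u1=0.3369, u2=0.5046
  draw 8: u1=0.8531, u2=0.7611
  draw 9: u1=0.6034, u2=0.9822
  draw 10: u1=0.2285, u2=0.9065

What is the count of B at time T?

B at T = 15

t=0.000: P=9 S=8 B=7
Draw 1: a1=0.518, a2=3.424, a3=1.404, a4=2.493, a0=7.839; τ=−ln(0.6193)/7.839=0.061 → t=0.061; u2·a0=0.1507·7.839=1.181; a1=0.518 < 1.181 ≤ a1+a2=3.942 → R2 fires; P=9 S=9 B=9
Draw 2: a1=0.666, a2=3.852, a3=1.404, a4=2.493, a0=8.415; τ=−ln(0.8760)/8.415=0.016 → t=0.077; u2·a0=0.9141·8.415=7.692; a1+…+a3=5.922 < 7.692 ≤ a1+…+a4=8.415 → R4 fires; P=9 S=10 B=9
Draw 3: a1=0.666, a2=4.280, a3=1.404, a4=2.493, a0=8.843; τ=−ln(0.1930)/8.843=0.186 → t=0.263; u2·a0=0.7913·8.843=6.997; a1+…+a3=6.350 < 6.997 ≤ a1+…+a4=8.843 → R4 fires; P=9 S=11 B=9
Draw 4: a1=0.666, a2=4.708, a3=1.404, a4=2.493, a0=9.271; τ=−ln(0.7512)/9.271=0.031 → t=0.294; u2·a0=0.3495·9.271=3.240; a1=0.666 < 3.240 ≤ a1+a2=5.374 → R2 fires; P=9 S=12 B=11
Draw 5: a1=0.814, a2=5.136, a3=1.404, a4=2.493, a0=9.847; τ=−ln(0.2242)/9.847=0.152 → t=0.446; u2·a0=0.9027·9.847=8.889; a1+…+a3=7.354 < 8.889 ≤ a1+…+a4=9.847 → R4 fires; P=9 S=13 B=11
Draw 6: a1=0.814, a2=5.564, a3=1.404, a4=2.493, a0=10.275; τ=−ln(0.9082)/10.275=0.009 → t=0.455; u2·a0=0.5250·10.275=5.394; a1=0.814 < 5.394 ≤ a1+a2=6.378 → R2 fires; P=9 S=14 B=13
Draw 7: a1=0.962, a2=5.992, a3=1.404, a4=2.493, a0=10.851; τ=−ln(0.3369)/10.851=0.100 → t=0.555; u2·a0=0.5046·10.851=5.475; a1=0.962 < 5.475 ≤ a1+a2=6.954 → R2 fires; P=9 S=15 B=15
Draw 8: a1=1.110, a2=6.420, a3=1.404, a4=2.493, a0=11.427; τ=−ln(0.8531)/11.427=0.014 → t=0.569; u2·a0=0.7611·11.427=8.697; a1+a2=7.530 < 8.697 ≤ a1+…+a3=8.934 → R3 fires; P=8 S=16 B=15
Draw 9: a1=1.110, a2=6.848, a3=1.248, a4=2.216, a0=11.422; τ=−ln(0.6034)/11.422=0.044 → t=0.613; u2·a0=0.9822·11.422=11.219; a1+…+a3=9.206 < 11.219 ≤ a1+…+a4=11.422 → R4 fires; P=8 S=17 B=15
Draw 10: a1=1.110, a2=7.276, a3=1.248, a4=2.216, a0=11.850; τ=−ln(0.2285)/11.850=0.125 → t=0.738 > T=0.64: stop.
Read off B at T=0.64: 15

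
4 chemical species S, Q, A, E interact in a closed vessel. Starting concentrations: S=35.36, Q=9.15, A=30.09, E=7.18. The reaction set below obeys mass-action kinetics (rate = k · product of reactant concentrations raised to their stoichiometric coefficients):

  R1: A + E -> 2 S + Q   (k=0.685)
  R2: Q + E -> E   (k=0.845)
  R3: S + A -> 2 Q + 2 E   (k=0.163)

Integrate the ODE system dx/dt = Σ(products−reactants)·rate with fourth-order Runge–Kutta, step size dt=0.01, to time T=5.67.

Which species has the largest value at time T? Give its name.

Dominant species at T: S

RK4 with dt=0.01: 567 steps to T=5.67. Trajectory (selected grid times):
t=0.00: S=35.36 Q=9.15 A=30.09 E=7.18
t=0.63: S=54.87 Q=0.02 A=0.00 E=17.76
t=1.26: S=54.87 Q=0.00 A=0.00 E=17.76
t=1.89: S=54.87 Q=0.00 A=0.00 E=17.76
t=2.52: S=54.87 Q=0.00 A=0.00 E=17.76
t=3.15: S=54.87 Q=0.00 A=0.00 E=17.76
t=3.78: S=54.87 Q=0.00 A=0.00 E=17.76
t=4.41: S=54.87 Q=0.00 A=0.00 E=17.76
t=5.04: S=54.87 Q=0.00 A=0.00 E=17.76
t=5.67: S=54.87 Q=0.00 A=0.00 E=17.76
At T=5.67: S=54.87 Q=0.00 A=0.00 E=17.76; the largest is S.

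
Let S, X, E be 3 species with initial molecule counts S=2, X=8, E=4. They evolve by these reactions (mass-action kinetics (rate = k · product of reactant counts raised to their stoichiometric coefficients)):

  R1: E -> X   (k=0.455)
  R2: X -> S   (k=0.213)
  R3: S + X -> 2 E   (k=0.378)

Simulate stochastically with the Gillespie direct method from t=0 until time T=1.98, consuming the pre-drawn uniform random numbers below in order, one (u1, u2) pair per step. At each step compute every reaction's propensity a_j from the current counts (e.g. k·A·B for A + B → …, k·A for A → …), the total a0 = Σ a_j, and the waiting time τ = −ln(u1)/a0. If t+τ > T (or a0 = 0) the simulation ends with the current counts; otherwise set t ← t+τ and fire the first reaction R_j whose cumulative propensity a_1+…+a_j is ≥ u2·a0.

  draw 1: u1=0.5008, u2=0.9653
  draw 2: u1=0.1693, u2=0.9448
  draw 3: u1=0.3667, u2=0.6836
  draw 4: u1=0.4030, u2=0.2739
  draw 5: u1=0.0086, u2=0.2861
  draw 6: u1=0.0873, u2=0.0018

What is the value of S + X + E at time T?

Value at T = 14

Check how each reaction changes W = S + X + E (weight of products minus weight of reactants):
R1: E -> X: (1·1) − (1·1) = 1 − 1 = 0
R2: X -> S: (1·1) − (1·1) = 1 − 1 = 0
R3: S + X -> 2 E: (1·2) − (1·1 + 1·1) = 2 − 2 = 0
Every reaction leaves W unchanged, so W is conserved and no simulation is needed: W(T) = W(0) = 2 + 8 + 4 = 14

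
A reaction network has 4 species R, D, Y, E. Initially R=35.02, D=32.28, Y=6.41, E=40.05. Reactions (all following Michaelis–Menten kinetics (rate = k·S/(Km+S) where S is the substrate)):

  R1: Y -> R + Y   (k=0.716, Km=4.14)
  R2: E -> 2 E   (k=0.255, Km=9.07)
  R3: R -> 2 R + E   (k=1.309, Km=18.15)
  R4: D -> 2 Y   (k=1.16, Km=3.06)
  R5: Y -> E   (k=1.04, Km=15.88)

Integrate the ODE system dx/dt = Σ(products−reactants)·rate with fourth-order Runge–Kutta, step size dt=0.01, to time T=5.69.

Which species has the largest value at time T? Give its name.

RK4 with dt=0.01: 569 steps to T=5.69. Trajectory (selected grid times):
t=0.00: R=35.02 D=32.28 Y=6.41 E=40.05
t=0.63: R=35.85 D=31.61 Y=7.54 E=40.93
t=1.26: R=36.70 D=30.95 Y=8.65 E=41.83
t=1.90: R=37.58 D=30.27 Y=9.76 E=42.77
t=2.53: R=38.45 D=29.61 Y=10.83 E=43.72
t=3.16: R=39.35 D=28.95 Y=11.88 E=44.69
t=3.79: R=40.25 D=28.29 Y=12.91 E=45.68
t=4.43: R=41.18 D=27.62 Y=13.94 E=46.70
t=5.06: R=42.11 D=26.96 Y=14.95 E=47.72
t=5.69: R=43.04 D=26.31 Y=15.93 E=48.75
At T=5.69: R=43.04 D=26.31 Y=15.93 E=48.75; the largest is E.

Dominant species at T: E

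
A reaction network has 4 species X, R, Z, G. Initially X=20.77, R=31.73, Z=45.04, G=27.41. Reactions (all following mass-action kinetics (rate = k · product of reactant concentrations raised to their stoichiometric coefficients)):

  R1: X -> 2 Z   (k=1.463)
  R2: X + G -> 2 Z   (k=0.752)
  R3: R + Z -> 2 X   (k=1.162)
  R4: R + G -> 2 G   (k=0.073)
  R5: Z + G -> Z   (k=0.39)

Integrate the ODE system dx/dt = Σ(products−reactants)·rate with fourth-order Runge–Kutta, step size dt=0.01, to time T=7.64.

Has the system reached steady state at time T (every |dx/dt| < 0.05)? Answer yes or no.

RK4 with dt=0.01: 764 steps to T=7.64. Trajectory (selected grid times):
t=0.00: X=20.77 R=31.73 Z=45.04 G=27.41
t=0.85: X=19.09 R=0.00 Z=141.63 G=0.00
t=1.70: X=5.50 R=0.00 Z=168.80 G=0.00
t=2.55: X=1.59 R=0.00 Z=176.64 G=0.00
t=3.40: X=0.46 R=0.00 Z=178.89 G=0.00
t=4.24: X=0.13 R=0.00 Z=179.54 G=0.00
t=5.09: X=0.04 R=0.00 Z=179.73 G=0.00
t=5.94: X=0.01 R=0.00 Z=179.79 G=0.00
t=6.79: X=0.00 R=0.00 Z=179.80 G=0.00
t=7.64: X=0.00 R=0.00 Z=179.81 G=0.00
Rates at T: R1=0.0014, R2=0.0000, R3=0.0000, R4=0.0000, R5=0.0000
dx/dt at T (Σ net stoichiometry × rate): X=-0.0014, R=+0.0000, Z=+0.0027, G=-0.0000
Largest |dx/dt| is |+0.0027| (Z) < 0.05 → steady.

Steady state at T: yes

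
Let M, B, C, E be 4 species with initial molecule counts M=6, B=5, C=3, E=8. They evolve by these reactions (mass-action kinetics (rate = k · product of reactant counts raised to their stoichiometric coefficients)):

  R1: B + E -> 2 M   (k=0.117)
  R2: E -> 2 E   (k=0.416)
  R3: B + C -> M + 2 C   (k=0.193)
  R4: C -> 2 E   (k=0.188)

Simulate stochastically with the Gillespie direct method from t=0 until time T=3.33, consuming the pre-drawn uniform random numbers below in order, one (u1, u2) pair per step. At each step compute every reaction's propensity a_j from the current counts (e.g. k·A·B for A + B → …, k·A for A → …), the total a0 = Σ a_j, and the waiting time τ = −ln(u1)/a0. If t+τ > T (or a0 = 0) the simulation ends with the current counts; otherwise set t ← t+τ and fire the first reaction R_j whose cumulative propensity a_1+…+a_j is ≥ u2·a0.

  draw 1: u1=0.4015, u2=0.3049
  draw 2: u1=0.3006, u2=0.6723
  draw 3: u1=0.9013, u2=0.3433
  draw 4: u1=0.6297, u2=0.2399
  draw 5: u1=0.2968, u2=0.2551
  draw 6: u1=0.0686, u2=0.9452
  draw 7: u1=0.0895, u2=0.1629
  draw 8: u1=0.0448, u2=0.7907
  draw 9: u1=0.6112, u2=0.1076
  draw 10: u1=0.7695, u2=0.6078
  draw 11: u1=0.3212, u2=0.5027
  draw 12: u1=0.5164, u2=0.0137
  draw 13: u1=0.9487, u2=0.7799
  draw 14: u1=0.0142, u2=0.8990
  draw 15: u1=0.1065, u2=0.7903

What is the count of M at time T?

t=0.000: M=6 B=5 C=3 E=8
Draw 1: a1=4.680, a2=3.328, a3=2.895, a4=0.564, a0=11.467; τ=−ln(0.4015)/11.467=0.080 → t=0.080; u2·a0=0.3049·11.467=3.496 ≤ a1=4.680 → R1 fires; M=8 B=4 C=3 E=7
Draw 2: a1=3.276, a2=2.912, a3=2.316, a4=0.564, a0=9.068; τ=−ln(0.3006)/9.068=0.133 → t=0.212; u2·a0=0.6723·9.068=6.096; a1=3.276 < 6.096 ≤ a1+a2=6.188 → R2 fires; M=8 B=4 C=3 E=8
Draw 3: a1=3.744, a2=3.328, a3=2.316, a4=0.564, a0=9.952; τ=−ln(0.9013)/9.952=0.010 → t=0.223; u2·a0=0.3433·9.952=3.417 ≤ a1=3.744 → R1 fires; M=10 B=3 C=3 E=7
Draw 4: a1=2.457, a2=2.912, a3=1.737, a4=0.564, a0=7.670; τ=−ln(0.6297)/7.670=0.060 → t=0.283; u2·a0=0.2399·7.670=1.840 ≤ a1=2.457 → R1 fires; M=12 B=2 C=3 E=6
Draw 5: a1=1.404, a2=2.496, a3=1.158, a4=0.564, a0=5.622; τ=−ln(0.2968)/5.622=0.216 → t=0.499; u2·a0=0.2551·5.622=1.434; a1=1.404 < 1.434 ≤ a1+a2=3.900 → R2 fires; M=12 B=2 C=3 E=7
Draw 6: a1=1.638, a2=2.912, a3=1.158, a4=0.564, a0=6.272; τ=−ln(0.0686)/6.272=0.427 → t=0.926; u2·a0=0.9452·6.272=5.928; a1+…+a3=5.708 < 5.928 ≤ a1+…+a4=6.272 → R4 fires; M=12 B=2 C=2 E=9
Draw 7: a1=2.106, a2=3.744, a3=0.772, a4=0.376, a0=6.998; τ=−ln(0.0895)/6.998=0.345 → t=1.271; u2·a0=0.1629·6.998=1.140 ≤ a1=2.106 → R1 fires; M=14 B=1 C=2 E=8
Draw 8: a1=0.936, a2=3.328, a3=0.386, a4=0.376, a0=5.026; τ=−ln(0.0448)/5.026=0.618 → t=1.889; u2·a0=0.7907·5.026=3.974; a1=0.936 < 3.974 ≤ a1+a2=4.264 → R2 fires; M=14 B=1 C=2 E=9
Draw 9: a1=1.053, a2=3.744, a3=0.386, a4=0.376, a0=5.559; τ=−ln(0.6112)/5.559=0.089 → t=1.977; u2·a0=0.1076·5.559=0.598 ≤ a1=1.053 → R1 fires; M=16 B=0 C=2 E=8
Draw 10: a1=0.000, a2=3.328, a3=0.000, a4=0.376, a0=3.704; τ=−ln(0.7695)/3.704=0.071 → t=2.048; u2·a0=0.6078·3.704=2.251; a1=0.000 < 2.251 ≤ a1+a2=3.328 → R2 fires; M=16 B=0 C=2 E=9
Draw 11: a1=0.000, a2=3.744, a3=0.000, a4=0.376, a0=4.120; τ=−ln(0.3212)/4.120=0.276 → t=2.324; u2·a0=0.5027·4.120=2.071; a1=0.000 < 2.071 ≤ a1+a2=3.744 → R2 fires; M=16 B=0 C=2 E=10
Draw 12: a1=0.000, a2=4.160, a3=0.000, a4=0.376, a0=4.536; τ=−ln(0.5164)/4.536=0.146 → t=2.470; u2·a0=0.0137·4.536=0.062; a1=0.000 < 0.062 ≤ a1+a2=4.160 → R2 fires; M=16 B=0 C=2 E=11
Draw 13: a1=0.000, a2=4.576, a3=0.000, a4=0.376, a0=4.952; τ=−ln(0.9487)/4.952=0.011 → t=2.480; u2·a0=0.7799·4.952=3.862; a1=0.000 < 3.862 ≤ a1+a2=4.576 → R2 fires; M=16 B=0 C=2 E=12
Draw 14: a1=0.000, a2=4.992, a3=0.000, a4=0.376, a0=5.368; τ=−ln(0.0142)/5.368=0.793 → t=3.273; u2·a0=0.8990·5.368=4.826; a1=0.000 < 4.826 ≤ a1+a2=4.992 → R2 fires; M=16 B=0 C=2 E=13
Draw 15: a1=0.000, a2=5.408, a3=0.000, a4=0.376, a0=5.784; τ=−ln(0.1065)/5.784=0.387 → t=3.660 > T=3.33: stop.
Read off M at T=3.33: 16

M at T = 16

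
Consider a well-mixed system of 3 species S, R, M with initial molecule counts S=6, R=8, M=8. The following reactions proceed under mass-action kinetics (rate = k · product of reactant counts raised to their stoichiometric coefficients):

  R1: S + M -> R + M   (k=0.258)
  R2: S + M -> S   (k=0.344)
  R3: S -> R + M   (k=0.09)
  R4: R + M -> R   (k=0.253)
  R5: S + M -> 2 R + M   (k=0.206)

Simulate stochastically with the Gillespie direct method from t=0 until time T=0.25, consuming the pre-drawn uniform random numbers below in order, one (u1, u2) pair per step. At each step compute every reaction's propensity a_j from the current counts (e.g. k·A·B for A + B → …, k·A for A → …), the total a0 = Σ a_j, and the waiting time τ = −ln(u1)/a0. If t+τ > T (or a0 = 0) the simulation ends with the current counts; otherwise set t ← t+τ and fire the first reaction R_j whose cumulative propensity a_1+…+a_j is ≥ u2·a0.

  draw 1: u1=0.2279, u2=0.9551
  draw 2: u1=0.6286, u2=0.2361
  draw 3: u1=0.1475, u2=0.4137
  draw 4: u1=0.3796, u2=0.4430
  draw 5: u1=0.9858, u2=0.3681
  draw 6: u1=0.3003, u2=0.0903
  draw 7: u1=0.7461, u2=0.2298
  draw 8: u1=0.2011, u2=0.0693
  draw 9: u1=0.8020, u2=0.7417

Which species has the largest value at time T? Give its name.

t=0.000: S=6 R=8 M=8
Draw 1: a1=12.384, a2=16.512, a3=0.540, a4=16.192, a5=9.888, a0=55.516; τ=−ln(0.2279)/55.516=0.027 → t=0.027; u2·a0=0.9551·55.516=53.023; a1+…+a4=45.628 < 53.023 ≤ a1+…+a5=55.516 → R5 fires; S=5 R=10 M=8
Draw 2: a1=10.320, a2=13.760, a3=0.450, a4=20.240, a5=8.240, a0=53.010; τ=−ln(0.6286)/53.010=0.009 → t=0.035; u2·a0=0.2361·53.010=12.516; a1=10.320 < 12.516 ≤ a1+a2=24.080 → R2 fires; S=5 R=10 M=7
Draw 3: a1=9.030, a2=12.040, a3=0.450, a4=17.710, a5=7.210, a0=46.440; τ=−ln(0.1475)/46.440=0.041 → t=0.077; u2·a0=0.4137·46.440=19.212; a1=9.030 < 19.212 ≤ a1+a2=21.070 → R2 fires; S=5 R=10 M=6
Draw 4: a1=7.740, a2=10.320, a3=0.450, a4=15.180, a5=6.180, a0=39.870; τ=−ln(0.3796)/39.870=0.024 → t=0.101; u2·a0=0.4430·39.870=17.662; a1=7.740 < 17.662 ≤ a1+a2=18.060 → R2 fires; S=5 R=10 M=5
Draw 5: a1=6.450, a2=8.600, a3=0.450, a4=12.650, a5=5.150, a0=33.300; τ=−ln(0.9858)/33.300=0.000 → t=0.101; u2·a0=0.3681·33.300=12.258; a1=6.450 < 12.258 ≤ a1+a2=15.050 → R2 fires; S=5 R=10 M=4
Draw 6: a1=5.160, a2=6.880, a3=0.450, a4=10.120, a5=4.120, a0=26.730; τ=−ln(0.3003)/26.730=0.045 → t=0.146; u2·a0=0.0903·26.730=2.414 ≤ a1=5.160 → R1 fires; S=4 R=11 M=4
Draw 7: a1=4.128, a2=5.504, a3=0.360, a4=11.132, a5=3.296, a0=24.420; τ=−ln(0.7461)/24.420=0.012 → t=0.158; u2·a0=0.2298·24.420=5.612; a1=4.128 < 5.612 ≤ a1+a2=9.632 → R2 fires; S=4 R=11 M=3
Draw 8: a1=3.096, a2=4.128, a3=0.360, a4=8.349, a5=2.472, a0=18.405; τ=−ln(0.2011)/18.405=0.087 → t=0.245; u2·a0=0.0693·18.405=1.275 ≤ a1=3.096 → R1 fires; S=3 R=12 M=3
Draw 9: a1=2.322, a2=3.096, a3=0.270, a4=9.108, a5=1.854, a0=16.650; τ=−ln(0.8020)/16.650=0.013 → t=0.259 > T=0.25: stop.
At T=0.25: S=3 R=12 M=3; the largest is R.

Dominant species at T: R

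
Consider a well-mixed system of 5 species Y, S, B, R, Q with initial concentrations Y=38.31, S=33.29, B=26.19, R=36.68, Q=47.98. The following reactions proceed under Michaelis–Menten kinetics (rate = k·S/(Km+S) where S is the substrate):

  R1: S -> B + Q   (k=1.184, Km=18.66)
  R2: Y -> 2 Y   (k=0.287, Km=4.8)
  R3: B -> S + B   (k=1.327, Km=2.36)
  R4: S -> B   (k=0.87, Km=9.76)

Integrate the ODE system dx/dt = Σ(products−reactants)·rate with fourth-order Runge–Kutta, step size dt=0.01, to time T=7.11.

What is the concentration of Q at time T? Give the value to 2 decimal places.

Q at T = 53.33

RK4 with dt=0.01: 711 steps to T=7.11. Trajectory (selected grid times):
t=0.00: Y=38.31 S=33.29 B=26.19 R=36.68 Q=47.98
t=0.79: Y=38.51 S=33.12 B=27.32 R=36.68 Q=48.58
t=1.58: Y=38.71 S=32.96 B=28.45 R=36.68 Q=49.18
t=2.37: Y=38.91 S=32.80 B=29.58 R=36.68 Q=49.77
t=3.16: Y=39.12 S=32.65 B=30.70 R=36.68 Q=50.37
t=3.95: Y=39.32 S=32.50 B=31.82 R=36.68 Q=50.96
t=4.74: Y=39.52 S=32.36 B=32.95 R=36.68 Q=51.56
t=5.53: Y=39.72 S=32.22 B=34.07 R=36.68 Q=52.15
t=6.32: Y=39.93 S=32.08 B=35.19 R=36.68 Q=52.74
t=7.11: Y=40.13 S=31.94 B=36.30 R=36.68 Q=53.33
Read off Q at T=7.11: 53.33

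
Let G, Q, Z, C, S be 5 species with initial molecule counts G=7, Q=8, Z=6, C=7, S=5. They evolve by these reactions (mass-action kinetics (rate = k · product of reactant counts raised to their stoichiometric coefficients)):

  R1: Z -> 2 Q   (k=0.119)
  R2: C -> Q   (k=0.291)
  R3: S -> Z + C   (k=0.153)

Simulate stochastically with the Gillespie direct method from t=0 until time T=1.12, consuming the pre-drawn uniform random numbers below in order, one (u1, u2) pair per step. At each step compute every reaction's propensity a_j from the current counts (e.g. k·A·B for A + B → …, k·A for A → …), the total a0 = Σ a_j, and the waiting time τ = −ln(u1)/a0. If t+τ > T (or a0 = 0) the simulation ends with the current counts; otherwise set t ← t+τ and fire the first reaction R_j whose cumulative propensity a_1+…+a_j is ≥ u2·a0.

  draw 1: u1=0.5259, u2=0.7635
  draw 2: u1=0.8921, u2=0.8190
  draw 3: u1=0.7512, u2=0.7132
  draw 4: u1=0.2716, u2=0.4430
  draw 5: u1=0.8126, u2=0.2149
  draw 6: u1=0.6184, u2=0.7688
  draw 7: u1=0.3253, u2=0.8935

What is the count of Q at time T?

Q at T = 14

t=0.000: G=7 Q=8 Z=6 C=7 S=5
Draw 1: a1=0.714, a2=2.037, a3=0.765, a0=3.516; τ=−ln(0.5259)/3.516=0.183 → t=0.183; u2·a0=0.7635·3.516=2.684; a1=0.714 < 2.684 ≤ a1+a2=2.751 → R2 fires; G=7 Q=9 Z=6 C=6 S=5
Draw 2: a1=0.714, a2=1.746, a3=0.765, a0=3.225; τ=−ln(0.8921)/3.225=0.035 → t=0.218; u2·a0=0.8190·3.225=2.641; a1+a2=2.460 < 2.641 ≤ a1+…+a3=3.225 → R3 fires; G=7 Q=9 Z=7 C=7 S=4
Draw 3: a1=0.833, a2=2.037, a3=0.612, a0=3.482; τ=−ln(0.7512)/3.482=0.082 → t=0.300; u2·a0=0.7132·3.482=2.483; a1=0.833 < 2.483 ≤ a1+a2=2.870 → R2 fires; G=7 Q=10 Z=7 C=6 S=4
Draw 4: a1=0.833, a2=1.746, a3=0.612, a0=3.191; τ=−ln(0.2716)/3.191=0.408 → t=0.709; u2·a0=0.4430·3.191=1.414; a1=0.833 < 1.414 ≤ a1+a2=2.579 → R2 fires; G=7 Q=11 Z=7 C=5 S=4
Draw 5: a1=0.833, a2=1.455, a3=0.612, a0=2.900; τ=−ln(0.8126)/2.900=0.072 → t=0.780; u2·a0=0.2149·2.900=0.623 ≤ a1=0.833 → R1 fires; G=7 Q=13 Z=6 C=5 S=4
Draw 6: a1=0.714, a2=1.455, a3=0.612, a0=2.781; τ=−ln(0.6184)/2.781=0.173 → t=0.953; u2·a0=0.7688·2.781=2.138; a1=0.714 < 2.138 ≤ a1+a2=2.169 → R2 fires; G=7 Q=14 Z=6 C=4 S=4
Draw 7: a1=0.714, a2=1.164, a3=0.612, a0=2.490; τ=−ln(0.3253)/2.490=0.451 → t=1.404 > T=1.12: stop.
Read off Q at T=1.12: 14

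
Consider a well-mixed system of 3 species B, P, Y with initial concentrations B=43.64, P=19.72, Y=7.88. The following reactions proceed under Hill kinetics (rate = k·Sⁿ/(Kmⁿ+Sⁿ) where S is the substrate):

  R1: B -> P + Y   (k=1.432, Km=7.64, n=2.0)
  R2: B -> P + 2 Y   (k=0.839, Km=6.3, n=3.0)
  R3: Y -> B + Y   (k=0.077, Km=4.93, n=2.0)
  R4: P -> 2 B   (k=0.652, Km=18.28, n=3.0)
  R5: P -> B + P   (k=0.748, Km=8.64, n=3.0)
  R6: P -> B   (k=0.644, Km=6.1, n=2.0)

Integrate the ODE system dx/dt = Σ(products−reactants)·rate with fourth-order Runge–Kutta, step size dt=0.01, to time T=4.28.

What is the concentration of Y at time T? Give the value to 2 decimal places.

Y at T = 20.99

RK4 with dt=0.01: 428 steps to T=4.28. Trajectory (selected grid times):
t=0.00: B=43.64 P=19.72 Y=7.88
t=0.48: B=43.57 P=20.33 Y=9.35
t=0.95: B=43.52 P=20.91 Y=10.79
t=1.43: B=43.49 P=21.51 Y=12.26
t=1.90: B=43.47 P=22.08 Y=13.70
t=2.38: B=43.47 P=22.66 Y=15.17
t=2.85: B=43.48 P=23.22 Y=16.61
t=3.33: B=43.50 P=23.78 Y=18.08
t=3.80: B=43.53 P=24.33 Y=19.52
t=4.28: B=43.58 P=24.89 Y=20.99
Read off Y at T=4.28: 20.99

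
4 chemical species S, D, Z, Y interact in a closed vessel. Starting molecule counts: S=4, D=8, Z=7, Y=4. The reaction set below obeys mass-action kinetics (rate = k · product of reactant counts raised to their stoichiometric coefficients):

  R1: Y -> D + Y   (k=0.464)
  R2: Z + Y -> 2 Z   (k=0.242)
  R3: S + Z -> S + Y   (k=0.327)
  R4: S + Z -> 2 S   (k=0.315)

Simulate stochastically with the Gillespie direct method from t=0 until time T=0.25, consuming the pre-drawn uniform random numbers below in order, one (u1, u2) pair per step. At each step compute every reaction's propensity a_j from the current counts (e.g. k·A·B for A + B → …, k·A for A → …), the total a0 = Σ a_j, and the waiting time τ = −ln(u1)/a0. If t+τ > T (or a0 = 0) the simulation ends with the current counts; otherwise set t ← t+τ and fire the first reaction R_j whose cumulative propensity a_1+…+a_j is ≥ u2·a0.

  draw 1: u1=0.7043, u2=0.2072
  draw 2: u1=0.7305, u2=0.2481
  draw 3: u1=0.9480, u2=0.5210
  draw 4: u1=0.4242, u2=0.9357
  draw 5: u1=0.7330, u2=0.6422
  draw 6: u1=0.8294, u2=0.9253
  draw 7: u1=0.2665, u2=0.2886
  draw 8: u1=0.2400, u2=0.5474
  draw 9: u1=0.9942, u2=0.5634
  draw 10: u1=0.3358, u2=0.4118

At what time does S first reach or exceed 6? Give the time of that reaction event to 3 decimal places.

Threshold first reached at t = 0.068

t=0.000: S=4 D=8 Z=7 Y=4
Draw 1: a1=1.856, a2=6.776, a3=9.156, a4=8.820, a0=26.608; τ=−ln(0.7043)/26.608=0.013 → t=0.013; u2·a0=0.2072·26.608=5.513; a1=1.856 < 5.513 ≤ a1+a2=8.632 → R2 fires; S=4 D=8 Z=8 Y=3
Draw 2: a1=1.392, a2=5.808, a3=10.464, a4=10.080, a0=27.744; τ=−ln(0.7305)/27.744=0.011 → t=0.024; u2·a0=0.2481·27.744=6.883; a1=1.392 < 6.883 ≤ a1+a2=7.200 → R2 fires; S=4 D=8 Z=9 Y=2
Draw 3: a1=0.928, a2=4.356, a3=11.772, a4=11.340, a0=28.396; τ=−ln(0.9480)/28.396=0.002 → t=0.026; u2·a0=0.5210·28.396=14.794; a1+a2=5.284 < 14.794 ≤ a1+…+a3=17.056 → R3 fires; S=4 D=8 Z=8 Y=3
Draw 4: a1=1.392, a2=5.808, a3=10.464, a4=10.080, a0=27.744; τ=−ln(0.4242)/27.744=0.031 → t=0.057; u2·a0=0.9357·27.744=25.960; a1+…+a3=17.664 < 25.960 ≤ a1+…+a4=27.744 → R4 fires; S=5 D=8 Z=7 Y=3
Draw 5: a1=1.392, a2=5.082, a3=11.445, a4=11.025, a0=28.944; τ=−ln(0.7330)/28.944=0.011 → t=0.068; u2·a0=0.6422·28.944=18.588; a1+…+a3=17.919 < 18.588 ≤ a1+…+a4=28.944 → R4 fires; S=6 D=8 Z=6 Y=3
Draw 6: a1=1.392, a2=4.356, a3=11.772, a4=11.340, a0=28.860; τ=−ln(0.8294)/28.860=0.006 → t=0.074; u2·a0=0.9253·28.860=26.704; a1+…+a3=17.520 < 26.704 ≤ a1+…+a4=28.860 → R4 fires; S=7 D=8 Z=5 Y=3
Draw 7: a1=1.392, a2=3.630, a3=11.445, a4=11.025, a0=27.492; τ=−ln(0.2665)/27.492=0.048 → t=0.123; u2·a0=0.2886·27.492=7.934; a1+a2=5.022 < 7.934 ≤ a1+…+a3=16.467 → R3 fires; S=7 D=8 Z=4 Y=4
Draw 8: a1=1.856, a2=3.872, a3=9.156, a4=8.820, a0=23.704; τ=−ln(0.2400)/23.704=0.060 → t=0.183; u2·a0=0.5474·23.704=12.976; a1+a2=5.728 < 12.976 ≤ a1+…+a3=14.884 → R3 fires; S=7 D=8 Z=3 Y=5
Draw 9: a1=2.320, a2=3.630, a3=6.867, a4=6.615, a0=19.432; τ=−ln(0.9942)/19.432=0.000 → t=0.183; u2·a0=0.5634·19.432=10.948; a1+a2=5.950 < 10.948 ≤ a1+…+a3=12.817 → R3 fires; S=7 D=8 Z=2 Y=6
Draw 10: a1=2.784, a2=2.904, a3=4.578, a4=4.410, a0=14.676; τ=−ln(0.3358)/14.676=0.074 → t=0.257 > T=0.25: stop.
S first becomes ≥ 6 when it reaches 6 at the event at t=0.068.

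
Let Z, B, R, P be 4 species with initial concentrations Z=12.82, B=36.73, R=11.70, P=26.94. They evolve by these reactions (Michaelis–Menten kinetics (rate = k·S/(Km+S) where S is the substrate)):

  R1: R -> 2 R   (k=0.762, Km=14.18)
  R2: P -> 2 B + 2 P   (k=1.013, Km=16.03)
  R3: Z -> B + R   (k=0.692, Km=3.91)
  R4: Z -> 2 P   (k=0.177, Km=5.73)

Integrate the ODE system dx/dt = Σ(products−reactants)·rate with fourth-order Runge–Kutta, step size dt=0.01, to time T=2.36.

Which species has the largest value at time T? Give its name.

Dominant species at T: B

RK4 with dt=0.01: 236 steps to T=2.36. Trajectory (selected grid times):
t=0.00: Z=12.82 B=36.73 R=11.70 P=26.94
t=0.26: Z=12.65 B=37.20 R=11.93 P=27.17
t=0.52: Z=12.48 B=37.67 R=12.16 P=27.40
t=0.79: Z=12.31 B=38.16 R=12.39 P=27.64
t=1.05: Z=12.14 B=38.63 R=12.62 P=27.87
t=1.31: Z=11.97 B=39.10 R=12.85 P=28.10
t=1.57: Z=11.81 B=39.57 R=13.08 P=28.33
t=1.84: Z=11.63 B=40.06 R=13.32 P=28.56
t=2.10: Z=11.47 B=40.53 R=13.55 P=28.80
t=2.36: Z=11.30 B=41.00 R=13.78 P=29.03
At T=2.36: Z=11.30 B=41.00 R=13.78 P=29.03; the largest is B.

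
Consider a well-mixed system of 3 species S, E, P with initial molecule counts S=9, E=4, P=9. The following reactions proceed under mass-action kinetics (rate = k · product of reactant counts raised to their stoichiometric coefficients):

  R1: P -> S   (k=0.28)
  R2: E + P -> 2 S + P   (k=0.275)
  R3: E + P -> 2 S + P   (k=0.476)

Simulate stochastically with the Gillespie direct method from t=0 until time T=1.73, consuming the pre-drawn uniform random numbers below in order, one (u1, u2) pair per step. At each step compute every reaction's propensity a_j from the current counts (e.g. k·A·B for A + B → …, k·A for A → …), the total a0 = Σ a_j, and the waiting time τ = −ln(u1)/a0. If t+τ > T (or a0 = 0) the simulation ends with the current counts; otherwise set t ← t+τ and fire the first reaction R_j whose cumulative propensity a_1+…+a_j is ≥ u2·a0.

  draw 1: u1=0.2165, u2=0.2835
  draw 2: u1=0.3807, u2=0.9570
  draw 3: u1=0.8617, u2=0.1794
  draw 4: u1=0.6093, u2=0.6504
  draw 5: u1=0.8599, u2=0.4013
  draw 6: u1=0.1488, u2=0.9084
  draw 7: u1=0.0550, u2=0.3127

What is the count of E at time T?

t=0.000: S=9 E=4 P=9
Draw 1: a1=2.520, a2=9.900, a3=17.136, a0=29.556; τ=−ln(0.2165)/29.556=0.052 → t=0.052; u2·a0=0.2835·29.556=8.379; a1=2.520 < 8.379 ≤ a1+a2=12.420 → R2 fires; S=11 E=3 P=9
Draw 2: a1=2.520, a2=7.425, a3=12.852, a0=22.797; τ=−ln(0.3807)/22.797=0.042 → t=0.094; u2·a0=0.9570·22.797=21.817; a1+a2=9.945 < 21.817 ≤ a1+…+a3=22.797 → R3 fires; S=13 E=2 P=9
Draw 3: a1=2.520, a2=4.950, a3=8.568, a0=16.038; τ=−ln(0.8617)/16.038=0.009 → t=0.103; u2·a0=0.1794·16.038=2.877; a1=2.520 < 2.877 ≤ a1+a2=7.470 → R2 fires; S=15 E=1 P=9
Draw 4: a1=2.520, a2=2.475, a3=4.284, a0=9.279; τ=−ln(0.6093)/9.279=0.053 → t=0.157; u2·a0=0.6504·9.279=6.035; a1+a2=4.995 < 6.035 ≤ a1+…+a3=9.279 → R3 fires; S=17 E=0 P=9
Draw 5: a1=2.520, a2=0.000, a3=0.000, a0=2.520; τ=−ln(0.8599)/2.520=0.060 → t=0.217; u2·a0=0.4013·2.520=1.011 ≤ a1=2.520 → R1 fires; S=18 E=0 P=8
Draw 6: a1=2.240, a2=0.000, a3=0.000, a0=2.240; τ=−ln(0.1488)/2.240=0.851 → t=1.067; u2·a0=0.9084·2.240=2.035 ≤ a1=2.240 → R1 fires; S=19 E=0 P=7
Draw 7: a1=1.960, a2=0.000, a3=0.000, a0=1.960; τ=−ln(0.0550)/1.960=1.480 → t=2.547 > T=1.73: stop.
Read off E at T=1.73: 0

E at T = 0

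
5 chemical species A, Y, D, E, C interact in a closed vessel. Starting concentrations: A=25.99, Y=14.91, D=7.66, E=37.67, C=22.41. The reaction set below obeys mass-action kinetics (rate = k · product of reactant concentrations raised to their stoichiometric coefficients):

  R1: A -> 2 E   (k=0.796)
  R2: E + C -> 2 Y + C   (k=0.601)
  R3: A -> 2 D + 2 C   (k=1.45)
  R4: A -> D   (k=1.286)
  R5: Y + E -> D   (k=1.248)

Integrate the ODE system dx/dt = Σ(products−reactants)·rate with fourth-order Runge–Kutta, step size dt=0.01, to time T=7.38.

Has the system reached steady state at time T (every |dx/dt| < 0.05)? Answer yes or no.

Steady state at T: yes

RK4 with dt=0.01: 738 steps to T=7.38. Trajectory (selected grid times):
t=0.00: A=25.99 Y=14.91 D=7.66 E=37.67 C=22.41
t=0.82: A=1.44 Y=23.98 D=66.20 E=0.04 C=42.57
t=1.64: A=0.08 Y=24.24 D=68.16 E=0.00 C=43.68
t=2.46: A=0.00 Y=24.25 D=68.27 E=0.00 C=43.75
t=3.28: A=0.00 Y=24.25 D=68.27 E=0.00 C=43.75
t=4.10: A=0.00 Y=24.25 D=68.27 E=0.00 C=43.75
t=4.92: A=0.00 Y=24.25 D=68.27 E=0.00 C=43.75
t=5.74: A=0.00 Y=24.25 D=68.27 E=0.00 C=43.75
t=6.56: A=0.00 Y=24.25 D=68.27 E=0.00 C=43.75
t=7.38: A=0.00 Y=24.25 D=68.27 E=0.00 C=43.75
Rates at T: R1=0.0000, R2=0.0000, R3=0.0000, R4=0.0000, R5=0.0000
dx/dt at T (Σ net stoichiometry × rate): A=-0.0000, Y=+0.0000, D=+0.0000, E=-0.0000, C=+0.0000
Largest |dx/dt| is |+0.0000| (D) < 0.05 → steady.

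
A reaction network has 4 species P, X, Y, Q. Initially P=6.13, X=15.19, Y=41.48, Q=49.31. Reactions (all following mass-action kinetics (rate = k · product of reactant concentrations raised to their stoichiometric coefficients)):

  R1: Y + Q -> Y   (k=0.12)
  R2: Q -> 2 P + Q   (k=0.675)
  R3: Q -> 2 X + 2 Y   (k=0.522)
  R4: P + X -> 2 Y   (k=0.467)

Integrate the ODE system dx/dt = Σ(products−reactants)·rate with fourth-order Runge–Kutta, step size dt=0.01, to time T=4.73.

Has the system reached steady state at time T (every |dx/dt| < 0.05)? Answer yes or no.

RK4 with dt=0.01: 473 steps to T=4.73. Trajectory (selected grid times):
t=0.00: P=6.13 X=15.19 Y=41.48 Q=49.31
t=0.53: P=1.72 X=8.68 Y=76.02 Q=0.60
t=1.05: P=0.28 X=7.22 Y=79.12 Q=0.00
t=1.58: P=0.05 X=6.99 Y=79.59 Q=0.00
t=2.10: P=0.01 X=6.95 Y=79.67 Q=0.00
t=2.63: P=0.00 X=6.94 Y=79.69 Q=0.00
t=3.15: P=0.00 X=6.94 Y=79.69 Q=0.00
t=3.68: P=0.00 X=6.94 Y=79.69 Q=0.00
t=4.20: P=0.00 X=6.94 Y=79.69 Q=0.00
t=4.73: P=0.00 X=6.94 Y=79.69 Q=0.00
Rates at T: R1=0.0000, R2=0.0000, R3=0.0000, R4=0.0000
dx/dt at T (Σ net stoichiometry × rate): P=-0.0000, X=-0.0000, Y=+0.0000, Q=-0.0000
Largest |dx/dt| is |+0.0000| (Y) < 0.05 → steady.

Steady state at T: yes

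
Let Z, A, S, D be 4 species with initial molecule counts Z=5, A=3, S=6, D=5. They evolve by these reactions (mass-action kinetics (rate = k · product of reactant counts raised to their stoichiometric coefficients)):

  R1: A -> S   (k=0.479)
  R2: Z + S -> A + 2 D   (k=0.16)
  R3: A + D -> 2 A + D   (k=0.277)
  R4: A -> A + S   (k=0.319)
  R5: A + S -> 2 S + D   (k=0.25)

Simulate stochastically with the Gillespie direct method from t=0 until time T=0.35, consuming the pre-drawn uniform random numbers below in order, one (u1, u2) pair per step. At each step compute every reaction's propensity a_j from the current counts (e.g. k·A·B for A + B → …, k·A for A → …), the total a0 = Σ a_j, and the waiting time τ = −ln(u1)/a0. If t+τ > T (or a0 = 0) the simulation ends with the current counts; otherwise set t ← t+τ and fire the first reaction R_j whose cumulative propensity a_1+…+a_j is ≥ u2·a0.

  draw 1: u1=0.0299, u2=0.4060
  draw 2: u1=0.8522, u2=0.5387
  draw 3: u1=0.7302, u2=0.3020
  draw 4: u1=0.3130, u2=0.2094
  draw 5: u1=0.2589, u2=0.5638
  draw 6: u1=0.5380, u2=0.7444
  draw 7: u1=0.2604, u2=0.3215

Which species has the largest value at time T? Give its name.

Dominant species at T: D

t=0.000: Z=5 A=3 S=6 D=5
Draw 1: a1=1.437, a2=4.800, a3=4.155, a4=0.957, a5=4.500, a0=15.849; τ=−ln(0.0299)/15.849=0.221 → t=0.221; u2·a0=0.4060·15.849=6.435; a1+a2=6.237 < 6.435 ≤ a1+…+a3=10.392 → R3 fires; Z=5 A=4 S=6 D=5
Draw 2: a1=1.916, a2=4.800, a3=5.540, a4=1.276, a5=6.000, a0=19.532; τ=−ln(0.8522)/19.532=0.008 → t=0.230; u2·a0=0.5387·19.532=10.522; a1+a2=6.716 < 10.522 ≤ a1+…+a3=12.256 → R3 fires; Z=5 A=5 S=6 D=5
Draw 3: a1=2.395, a2=4.800, a3=6.925, a4=1.595, a5=7.500, a0=23.215; τ=−ln(0.7302)/23.215=0.014 → t=0.243; u2·a0=0.3020·23.215=7.011; a1=2.395 < 7.011 ≤ a1+a2=7.195 → R2 fires; Z=4 A=6 S=5 D=7
Draw 4: a1=2.874, a2=3.200, a3=11.634, a4=1.914, a5=7.500, a0=27.122; τ=−ln(0.3130)/27.122=0.043 → t=0.286; u2·a0=0.2094·27.122=5.679; a1=2.874 < 5.679 ≤ a1+a2=6.074 → R2 fires; Z=3 A=7 S=4 D=9
Draw 5: a1=3.353, a2=1.920, a3=17.451, a4=2.233, a5=7.000, a0=31.957; τ=−ln(0.2589)/31.957=0.042 → t=0.328; u2·a0=0.5638·31.957=18.017; a1+a2=5.273 < 18.017 ≤ a1+…+a3=22.724 → R3 fires; Z=3 A=8 S=4 D=9
Draw 6: a1=3.832, a2=1.920, a3=19.944, a4=2.552, a5=8.000, a0=36.248; τ=−ln(0.5380)/36.248=0.017 → t=0.345; u2·a0=0.7444·36.248=26.983; a1+…+a3=25.696 < 26.983 ≤ a1+…+a4=28.248 → R4 fires; Z=3 A=8 S=5 D=9
Draw 7: a1=3.832, a2=2.400, a3=19.944, a4=2.552, a5=10.000, a0=38.728; τ=−ln(0.2604)/38.728=0.035 → t=0.380 > T=0.35: stop.
At T=0.35: Z=3 A=8 S=5 D=9; the largest is D.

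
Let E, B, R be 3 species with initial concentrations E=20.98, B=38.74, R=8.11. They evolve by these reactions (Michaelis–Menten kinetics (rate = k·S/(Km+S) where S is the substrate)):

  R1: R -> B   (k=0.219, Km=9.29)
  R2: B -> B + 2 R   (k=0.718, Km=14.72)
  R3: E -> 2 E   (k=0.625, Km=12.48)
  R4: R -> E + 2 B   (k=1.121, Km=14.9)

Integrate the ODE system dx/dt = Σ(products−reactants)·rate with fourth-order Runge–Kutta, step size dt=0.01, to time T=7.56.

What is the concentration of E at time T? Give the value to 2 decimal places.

RK4 with dt=0.01: 756 steps to T=7.56. Trajectory (selected grid times):
t=0.00: E=20.98 B=38.74 R=8.11
t=0.84: E=21.65 B=39.50 R=8.56
t=1.68: E=22.33 B=40.29 R=9.00
t=2.52: E=23.03 B=41.10 R=9.44
t=3.36: E=23.74 B=41.94 R=9.86
t=4.20: E=24.47 B=42.79 R=10.28
t=5.04: E=25.21 B=43.67 R=10.70
t=5.88: E=25.96 B=44.56 R=11.11
t=6.72: E=26.72 B=45.48 R=11.51
t=7.56: E=27.50 B=46.41 R=11.90
Read off E at T=7.56: 27.50

E at T = 27.50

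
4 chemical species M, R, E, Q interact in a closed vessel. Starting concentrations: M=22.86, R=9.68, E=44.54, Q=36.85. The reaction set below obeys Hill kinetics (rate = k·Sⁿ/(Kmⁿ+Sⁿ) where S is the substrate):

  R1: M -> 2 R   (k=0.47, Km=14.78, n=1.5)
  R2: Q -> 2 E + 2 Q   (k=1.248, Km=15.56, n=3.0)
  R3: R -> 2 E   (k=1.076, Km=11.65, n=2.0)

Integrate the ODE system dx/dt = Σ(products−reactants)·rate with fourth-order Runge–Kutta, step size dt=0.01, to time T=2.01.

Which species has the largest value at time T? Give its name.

RK4 with dt=0.01: 201 steps to T=2.01. Trajectory (selected grid times):
t=0.00: M=22.86 R=9.68 E=44.54 Q=36.85
t=0.22: M=22.79 R=9.72 E=45.24 Q=37.11
t=0.45: M=22.72 R=9.76 E=45.98 Q=37.37
t=0.67: M=22.65 R=9.80 E=46.69 Q=37.63
t=0.89: M=22.59 R=9.83 E=47.40 Q=37.89
t=1.12: M=22.52 R=9.87 E=48.15 Q=38.15
t=1.34: M=22.45 R=9.91 E=48.86 Q=38.41
t=1.56: M=22.38 R=9.94 E=49.57 Q=38.67
t=1.79: M=22.31 R=9.98 E=50.32 Q=38.94
t=2.01: M=22.24 R=10.01 E=51.04 Q=39.20
At T=2.01: M=22.24 R=10.01 E=51.04 Q=39.20; the largest is E.

Dominant species at T: E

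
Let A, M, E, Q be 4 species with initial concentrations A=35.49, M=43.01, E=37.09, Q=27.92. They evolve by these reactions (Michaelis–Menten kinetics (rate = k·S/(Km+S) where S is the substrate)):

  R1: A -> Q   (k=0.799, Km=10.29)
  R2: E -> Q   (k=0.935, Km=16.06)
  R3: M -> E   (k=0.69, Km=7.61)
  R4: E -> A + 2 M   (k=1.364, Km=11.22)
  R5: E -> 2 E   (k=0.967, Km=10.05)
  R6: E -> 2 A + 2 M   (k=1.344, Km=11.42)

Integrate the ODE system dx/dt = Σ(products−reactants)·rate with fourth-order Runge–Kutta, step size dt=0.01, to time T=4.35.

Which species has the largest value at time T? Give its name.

Dominant species at T: M

RK4 with dt=0.01: 435 steps to T=4.35. Trajectory (selected grid times):
t=0.00: A=35.49 M=43.01 E=37.09 Q=27.92
t=0.48: A=36.68 M=44.72 E=36.43 Q=28.53
t=0.97: A=37.88 M=46.45 E=35.76 Q=29.15
t=1.45: A=39.05 M=48.13 E=35.12 Q=29.77
t=1.93: A=40.21 M=49.81 E=34.48 Q=30.38
t=2.42: A=41.39 M=51.51 E=33.83 Q=31.00
t=2.90: A=42.54 M=53.16 E=33.20 Q=31.61
t=3.38: A=43.67 M=54.80 E=32.58 Q=32.22
t=3.87: A=44.82 M=56.47 E=31.95 Q=32.85
t=4.35: A=45.94 M=58.09 E=31.34 Q=33.46
At T=4.35: A=45.94 M=58.09 E=31.34 Q=33.46; the largest is M.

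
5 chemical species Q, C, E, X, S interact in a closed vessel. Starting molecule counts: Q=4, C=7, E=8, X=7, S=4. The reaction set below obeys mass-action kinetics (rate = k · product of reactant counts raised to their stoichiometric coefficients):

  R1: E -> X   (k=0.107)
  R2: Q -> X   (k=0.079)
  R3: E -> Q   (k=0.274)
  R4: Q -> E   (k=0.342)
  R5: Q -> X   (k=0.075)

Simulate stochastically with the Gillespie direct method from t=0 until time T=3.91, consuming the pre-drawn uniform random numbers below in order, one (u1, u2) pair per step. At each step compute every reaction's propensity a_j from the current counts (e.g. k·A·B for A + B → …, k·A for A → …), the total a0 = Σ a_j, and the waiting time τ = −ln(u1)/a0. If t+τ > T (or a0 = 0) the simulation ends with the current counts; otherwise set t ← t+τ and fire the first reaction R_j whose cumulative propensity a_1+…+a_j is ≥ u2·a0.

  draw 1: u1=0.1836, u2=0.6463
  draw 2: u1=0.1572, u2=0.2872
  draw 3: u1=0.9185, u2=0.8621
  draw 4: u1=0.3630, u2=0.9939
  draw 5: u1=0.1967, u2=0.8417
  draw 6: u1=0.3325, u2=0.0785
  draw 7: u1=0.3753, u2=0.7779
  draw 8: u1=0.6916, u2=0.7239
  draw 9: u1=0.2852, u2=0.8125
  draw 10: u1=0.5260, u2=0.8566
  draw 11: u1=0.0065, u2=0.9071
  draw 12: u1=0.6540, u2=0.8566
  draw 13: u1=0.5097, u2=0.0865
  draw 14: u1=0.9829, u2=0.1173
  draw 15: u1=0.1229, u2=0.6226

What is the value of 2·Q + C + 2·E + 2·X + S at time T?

Check how each reaction changes W = 2·Q + C + 2·E + 2·X + S (weight of products minus weight of reactants):
R1: E -> X: (2·1) − (2·1) = 2 − 2 = 0
R2: Q -> X: (2·1) − (2·1) = 2 − 2 = 0
R3: E -> Q: (2·1) − (2·1) = 2 − 2 = 0
R4: Q -> E: (2·1) − (2·1) = 2 − 2 = 0
R5: Q -> X: (2·1) − (2·1) = 2 − 2 = 0
Every reaction leaves W unchanged, so W is conserved and no simulation is needed: W(T) = W(0) = 2·4 + 7 + 2·8 + 2·7 + 4 = 49

Value at T = 49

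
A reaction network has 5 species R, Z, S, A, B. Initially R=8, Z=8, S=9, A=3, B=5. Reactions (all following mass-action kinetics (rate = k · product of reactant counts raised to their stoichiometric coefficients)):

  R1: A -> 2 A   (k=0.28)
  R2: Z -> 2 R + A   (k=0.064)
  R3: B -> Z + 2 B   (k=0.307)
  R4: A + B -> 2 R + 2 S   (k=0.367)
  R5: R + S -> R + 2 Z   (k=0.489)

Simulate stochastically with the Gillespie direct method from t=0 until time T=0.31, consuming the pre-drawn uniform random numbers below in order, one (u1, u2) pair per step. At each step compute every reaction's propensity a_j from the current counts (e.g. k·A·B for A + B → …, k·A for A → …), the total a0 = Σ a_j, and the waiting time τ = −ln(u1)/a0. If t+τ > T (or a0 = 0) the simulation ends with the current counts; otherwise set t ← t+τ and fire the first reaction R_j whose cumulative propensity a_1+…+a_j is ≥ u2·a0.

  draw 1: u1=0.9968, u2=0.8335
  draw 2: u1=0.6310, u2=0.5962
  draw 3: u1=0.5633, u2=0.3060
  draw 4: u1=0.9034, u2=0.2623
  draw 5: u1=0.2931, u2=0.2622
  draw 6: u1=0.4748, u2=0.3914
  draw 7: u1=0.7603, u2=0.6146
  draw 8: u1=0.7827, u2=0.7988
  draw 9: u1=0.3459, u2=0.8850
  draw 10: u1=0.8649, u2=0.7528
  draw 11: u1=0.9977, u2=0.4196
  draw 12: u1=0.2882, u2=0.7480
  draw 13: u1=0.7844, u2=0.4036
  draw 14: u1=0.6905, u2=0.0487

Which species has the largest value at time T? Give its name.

Dominant species at T: Z

t=0.000: R=8 Z=8 S=9 A=3 B=5
Draw 1: a1=0.840, a2=0.512, a3=1.535, a4=5.505, a5=35.208, a0=43.600; τ=−ln(0.9968)/43.600=0.000 → t=0.000; u2·a0=0.8335·43.600=36.341; a1+…+a4=8.392 < 36.341 ≤ a1+…+a5=43.600 → R5 fires; R=8 Z=10 S=8 A=3 B=5
Draw 2: a1=0.840, a2=0.640, a3=1.535, a4=5.505, a5=31.296, a0=39.816; τ=−ln(0.6310)/39.816=0.012 → t=0.012; u2·a0=0.5962·39.816=23.738; a1+…+a4=8.520 < 23.738 ≤ a1+…+a5=39.816 → R5 fires; R=8 Z=12 S=7 A=3 B=5
Draw 3: a1=0.840, a2=0.768, a3=1.535, a4=5.505, a5=27.384, a0=36.032; τ=−ln(0.5633)/36.032=0.016 → t=0.028; u2·a0=0.3060·36.032=11.026; a1+…+a4=8.648 < 11.026 ≤ a1+…+a5=36.032 → R5 fires; R=8 Z=14 S=6 A=3 B=5
Draw 4: a1=0.840, a2=0.896, a3=1.535, a4=5.505, a5=23.472, a0=32.248; τ=−ln(0.9034)/32.248=0.003 → t=0.031; u2·a0=0.2623·32.248=8.459; a1+…+a3=3.271 < 8.459 ≤ a1+…+a4=8.776 → R4 fires; R=10 Z=14 S=8 A=2 B=4
Draw 5: a1=0.560, a2=0.896, a3=1.228, a4=2.936, a5=39.120, a0=44.740; τ=−ln(0.2931)/44.740=0.027 → t=0.058; u2·a0=0.2622·44.740=11.731; a1+…+a4=5.620 < 11.731 ≤ a1+…+a5=44.740 → R5 fires; R=10 Z=16 S=7 A=2 B=4
Draw 6: a1=0.560, a2=1.024, a3=1.228, a4=2.936, a5=34.230, a0=39.978; τ=−ln(0.4748)/39.978=0.019 → t=0.077; u2·a0=0.3914·39.978=15.647; a1+…+a4=5.748 < 15.647 ≤ a1+…+a5=39.978 → R5 fires; R=10 Z=18 S=6 A=2 B=4
Draw 7: a1=0.560, a2=1.152, a3=1.228, a4=2.936, a5=29.340, a0=35.216; τ=−ln(0.7603)/35.216=0.008 → t=0.085; u2·a0=0.6146·35.216=21.644; a1+…+a4=5.876 < 21.644 ≤ a1+…+a5=35.216 → R5 fires; R=10 Z=20 S=5 A=2 B=4
Draw 8: a1=0.560, a2=1.280, a3=1.228, a4=2.936, a5=24.450, a0=30.454; τ=−ln(0.7827)/30.454=0.008 → t=0.093; u2·a0=0.7988·30.454=24.327; a1+…+a4=6.004 < 24.327 ≤ a1+…+a5=30.454 → R5 fires; R=10 Z=22 S=4 A=2 B=4
Draw 9: a1=0.560, a2=1.408, a3=1.228, a4=2.936, a5=19.560, a0=25.692; τ=−ln(0.3459)/25.692=0.041 → t=0.134; u2·a0=0.8850·25.692=22.737; a1+…+a4=6.132 < 22.737 ≤ a1+…+a5=25.692 → R5 fires; R=10 Z=24 S=3 A=2 B=4
Draw 10: a1=0.560, a2=1.536, a3=1.228, a4=2.936, a5=14.670, a0=20.930; τ=−ln(0.8649)/20.930=0.007 → t=0.141; u2·a0=0.7528·20.930=15.756; a1+…+a4=6.260 < 15.756 ≤ a1+…+a5=20.930 → R5 fires; R=10 Z=26 S=2 A=2 B=4
Draw 11: a1=0.560, a2=1.664, a3=1.228, a4=2.936, a5=9.780, a0=16.168; τ=−ln(0.9977)/16.168=0.000 → t=0.141; u2·a0=0.4196·16.168=6.784; a1+…+a4=6.388 < 6.784 ≤ a1+…+a5=16.168 → R5 fires; R=10 Z=28 S=1 A=2 B=4
Draw 12: a1=0.560, a2=1.792, a3=1.228, a4=2.936, a5=4.890, a0=11.406; τ=−ln(0.2882)/11.406=0.109 → t=0.250; u2·a0=0.7480·11.406=8.532; a1+…+a4=6.516 < 8.532 ≤ a1+…+a5=11.406 → R5 fires; R=10 Z=30 S=0 A=2 B=4
Draw 13: a1=0.560, a2=1.920, a3=1.228, a4=2.936, a5=0.000, a0=6.644; τ=−ln(0.7844)/6.644=0.037 → t=0.287; u2·a0=0.4036·6.644=2.682; a1+a2=2.480 < 2.682 ≤ a1+…+a3=3.708 → R3 fires; R=10 Z=31 S=0 A=2 B=5
Draw 14: a1=0.560, a2=1.984, a3=1.535, a4=3.670, a5=0.000, a0=7.749; τ=−ln(0.6905)/7.749=0.048 → t=0.334 > T=0.31: stop.
At T=0.31: R=10 Z=31 S=0 A=2 B=5; the largest is Z.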